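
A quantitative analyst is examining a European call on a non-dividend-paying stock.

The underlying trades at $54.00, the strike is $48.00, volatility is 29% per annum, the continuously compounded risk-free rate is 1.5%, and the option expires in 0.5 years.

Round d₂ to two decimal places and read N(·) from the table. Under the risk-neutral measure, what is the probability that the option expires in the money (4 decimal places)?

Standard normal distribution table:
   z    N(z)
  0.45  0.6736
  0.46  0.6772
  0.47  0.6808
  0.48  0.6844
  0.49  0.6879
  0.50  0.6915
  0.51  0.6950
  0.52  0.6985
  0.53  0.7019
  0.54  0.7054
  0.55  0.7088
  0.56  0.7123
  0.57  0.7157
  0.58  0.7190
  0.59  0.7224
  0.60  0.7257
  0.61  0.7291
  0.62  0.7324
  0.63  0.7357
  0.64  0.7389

0.6950

σ√T = 0.29·√0.5 = 0.2051
d₁ = [ln(54/48) + (0.015 + 0.29²/2)·0.5] / 0.2051 = [0.1178 + 0.0285] / 0.2051 = 0.7135 which rounds to 0.71
d₂ = d₁ − σ√T = 0.7135 − 0.2051 = 0.5084 which rounds to 0.51
Risk-neutral Pr[S_T > K] = N(d₂) = N(0.51) = 0.6950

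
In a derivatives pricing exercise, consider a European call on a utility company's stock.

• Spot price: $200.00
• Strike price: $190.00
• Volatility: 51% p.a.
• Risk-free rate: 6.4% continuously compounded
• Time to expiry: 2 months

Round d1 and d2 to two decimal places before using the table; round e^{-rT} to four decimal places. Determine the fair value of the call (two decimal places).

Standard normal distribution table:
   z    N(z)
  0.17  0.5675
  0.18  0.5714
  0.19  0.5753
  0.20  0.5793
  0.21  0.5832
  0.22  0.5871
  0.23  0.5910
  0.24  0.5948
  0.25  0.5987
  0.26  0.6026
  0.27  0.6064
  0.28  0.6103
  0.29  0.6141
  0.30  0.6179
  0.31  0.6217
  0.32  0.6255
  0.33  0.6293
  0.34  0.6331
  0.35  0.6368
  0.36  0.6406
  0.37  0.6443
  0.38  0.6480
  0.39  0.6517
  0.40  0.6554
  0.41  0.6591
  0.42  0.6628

$22.93

T = 0.1667;  σ√T = 0.2082
d₁ = [ln(200/190) + (0.064 + ½·0.51²)·0.1667] / (σ√T) = (0.0513 + 0.0323) / 0.2082 = 0.4017 ⇒ 0.40
d₂ = 0.4017 − 0.2082 = 0.1935 ⇒ 0.19
e^(−rT) = e^(−0.064·0.1667) = 0.9894
N(d₁) = N(0.40) = 0.6554;  N(d₂) = N(0.19) = 0.5753
C = 200·0.6554 − 190·0.9894·0.5753 = 131.0800 − 108.1483 = 22.9317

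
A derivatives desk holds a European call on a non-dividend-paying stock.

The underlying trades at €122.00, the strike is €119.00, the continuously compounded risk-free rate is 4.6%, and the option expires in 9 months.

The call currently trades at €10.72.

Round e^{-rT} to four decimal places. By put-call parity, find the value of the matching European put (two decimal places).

€3.69

exp(−rT) = exp(−0.046·0.75) = 0.9661
Put-call parity: C − P = S − K·e^(−rT) = 122 − 119·0.9661 = 122 − 114.9659 = 7.0341
P = C − (C − P) = 10.72 − (7.0341) = 3.6859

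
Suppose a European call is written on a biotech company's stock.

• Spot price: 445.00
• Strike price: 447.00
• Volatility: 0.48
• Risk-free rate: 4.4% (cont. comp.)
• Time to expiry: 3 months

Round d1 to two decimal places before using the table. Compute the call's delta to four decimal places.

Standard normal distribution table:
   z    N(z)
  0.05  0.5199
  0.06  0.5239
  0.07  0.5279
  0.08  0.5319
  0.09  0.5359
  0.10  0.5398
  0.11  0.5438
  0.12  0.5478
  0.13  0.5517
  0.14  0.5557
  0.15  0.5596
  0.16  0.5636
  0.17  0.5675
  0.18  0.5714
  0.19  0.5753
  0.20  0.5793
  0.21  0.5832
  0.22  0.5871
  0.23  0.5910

0.5596

σ√T = 0.48·√0.25 = 0.2400
ln(S/K) + (r + σ²/2)T = ln(445/447) + (0.044 + 0.48²/2)·0.25 = -0.0045 + 0.0398 = 0.0353
d₁ = 0.0353 / 0.2400 = 0.1471 ≈ 0.15
N(d₁) = N(0.15) = 0.5596
Δ_call = N(d₁) = 0.5596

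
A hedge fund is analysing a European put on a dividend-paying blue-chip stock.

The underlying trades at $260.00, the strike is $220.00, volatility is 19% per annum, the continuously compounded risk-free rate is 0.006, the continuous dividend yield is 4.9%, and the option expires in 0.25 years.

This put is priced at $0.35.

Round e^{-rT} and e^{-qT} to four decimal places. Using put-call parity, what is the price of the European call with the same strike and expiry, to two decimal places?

$37.51

exp(−qT) = exp(−0.049·0.25) = 0.9878;  exp(−rT) = exp(−0.006·0.25) = 0.9985
Put-call parity: C − P = S·e^(−qT) − K·e^(−rT) = 260·0.9878 − 220·0.9985 = 256.8280 − 219.6700 = 37.1580
C = P + (C − P) = 0.35 + (37.1580) = 37.5080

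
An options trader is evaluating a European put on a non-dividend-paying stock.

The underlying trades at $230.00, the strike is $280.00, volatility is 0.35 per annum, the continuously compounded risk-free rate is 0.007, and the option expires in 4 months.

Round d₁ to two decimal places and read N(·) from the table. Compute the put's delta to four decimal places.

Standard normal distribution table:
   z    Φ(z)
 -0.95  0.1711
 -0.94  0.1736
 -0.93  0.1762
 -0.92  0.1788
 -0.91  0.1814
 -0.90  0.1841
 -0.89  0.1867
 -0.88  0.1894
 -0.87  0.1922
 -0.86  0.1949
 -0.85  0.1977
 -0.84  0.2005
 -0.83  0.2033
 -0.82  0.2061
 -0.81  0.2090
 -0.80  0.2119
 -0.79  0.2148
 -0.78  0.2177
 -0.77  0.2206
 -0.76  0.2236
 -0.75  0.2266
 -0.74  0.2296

-0.8051

σ√T = 0.35 × 0.5774 = 0.2021
ln(S/K) + (r + σ²/2)T = ln(230/280) + (0.007 + 0.35²/2)·0.3333 = -0.1967 + 0.0227 = -0.1740
d₁ = -0.1740 / 0.2021 = -0.8609 → -0.86
N(d₁) = N(-0.86) = 0.1949
Δ_put = N(d₁) − 1 = 0.1949 − 1 = -0.8051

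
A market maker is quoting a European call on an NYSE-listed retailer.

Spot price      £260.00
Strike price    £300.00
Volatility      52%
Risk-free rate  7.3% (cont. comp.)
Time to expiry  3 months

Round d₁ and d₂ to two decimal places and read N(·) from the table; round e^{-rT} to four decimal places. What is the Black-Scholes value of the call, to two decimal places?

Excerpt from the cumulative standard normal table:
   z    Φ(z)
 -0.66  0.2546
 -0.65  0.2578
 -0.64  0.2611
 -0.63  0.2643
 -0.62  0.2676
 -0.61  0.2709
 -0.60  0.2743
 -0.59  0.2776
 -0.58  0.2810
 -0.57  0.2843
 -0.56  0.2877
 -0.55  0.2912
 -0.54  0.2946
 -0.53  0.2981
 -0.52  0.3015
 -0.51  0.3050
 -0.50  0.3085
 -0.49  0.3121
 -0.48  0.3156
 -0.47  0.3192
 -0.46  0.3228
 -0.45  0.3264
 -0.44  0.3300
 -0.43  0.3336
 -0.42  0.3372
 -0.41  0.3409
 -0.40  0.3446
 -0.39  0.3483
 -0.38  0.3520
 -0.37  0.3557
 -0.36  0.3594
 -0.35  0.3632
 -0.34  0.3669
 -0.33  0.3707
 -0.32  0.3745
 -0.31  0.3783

σ√T = 0.52·√0.25 = 0.2600
d₁ = [ln(260/300) + (0.073 + 0.52²/2)·0.25] / 0.2600 = [-0.1431 + 0.0520] / 0.2600 = -0.3502 ⇒ -0.35
d₂ = d₁ − σ√T = -0.3502 − 0.2600 = -0.6102 ⇒ -0.61
exp(−rT) = exp(−0.073·0.25) = 0.9819
N(d₁) = N(-0.35) = 0.3632;  N(d₂) = N(-0.61) = 0.2709
C = 260·0.3632 − 300·0.9819·0.2709 = 94.4320 − 79.7990 = 14.6330

£14.63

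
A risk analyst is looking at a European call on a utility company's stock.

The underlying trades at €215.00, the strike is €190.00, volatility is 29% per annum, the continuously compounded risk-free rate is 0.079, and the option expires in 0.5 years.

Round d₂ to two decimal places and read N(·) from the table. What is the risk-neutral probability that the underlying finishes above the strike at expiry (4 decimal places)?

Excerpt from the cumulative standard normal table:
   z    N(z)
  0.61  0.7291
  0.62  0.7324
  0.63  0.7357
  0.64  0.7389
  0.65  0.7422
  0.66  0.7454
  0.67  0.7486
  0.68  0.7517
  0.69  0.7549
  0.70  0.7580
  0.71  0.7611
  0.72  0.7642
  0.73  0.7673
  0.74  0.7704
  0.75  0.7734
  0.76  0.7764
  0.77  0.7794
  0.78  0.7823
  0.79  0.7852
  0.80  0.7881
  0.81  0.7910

0.7549

σ√T = 0.29·√0.5 = 0.2051
d₁ = [ln(215/190) + (0.079 + ½·0.29²)·0.5] / (σ√T) = (0.1236 + 0.0605) / 0.2051 = 0.8980 ⇒ 0.90
d₂ = 0.8980 − 0.2051 = 0.6929 ⇒ 0.69
Pr(exercise) under Q = N(d₂) = 0.7549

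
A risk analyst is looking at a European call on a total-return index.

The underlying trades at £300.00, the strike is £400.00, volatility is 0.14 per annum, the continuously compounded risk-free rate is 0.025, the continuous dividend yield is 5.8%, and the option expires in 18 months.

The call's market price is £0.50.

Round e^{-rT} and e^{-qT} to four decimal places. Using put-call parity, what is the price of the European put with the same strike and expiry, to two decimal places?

e^(−qT) = e^(−0.058·1.5) = 0.9167;  e^(−rT) = e^(−0.025·1.5) = 0.9632
Put-call parity: C − P = S·e^(−qT) − K·e^(−rT) = 300·0.9167 − 400·0.9632 = 275.0100 − 385.2800 = -110.2700
P = C − (C − P) = 0.50 − (-110.2700) = 110.7700

£110.77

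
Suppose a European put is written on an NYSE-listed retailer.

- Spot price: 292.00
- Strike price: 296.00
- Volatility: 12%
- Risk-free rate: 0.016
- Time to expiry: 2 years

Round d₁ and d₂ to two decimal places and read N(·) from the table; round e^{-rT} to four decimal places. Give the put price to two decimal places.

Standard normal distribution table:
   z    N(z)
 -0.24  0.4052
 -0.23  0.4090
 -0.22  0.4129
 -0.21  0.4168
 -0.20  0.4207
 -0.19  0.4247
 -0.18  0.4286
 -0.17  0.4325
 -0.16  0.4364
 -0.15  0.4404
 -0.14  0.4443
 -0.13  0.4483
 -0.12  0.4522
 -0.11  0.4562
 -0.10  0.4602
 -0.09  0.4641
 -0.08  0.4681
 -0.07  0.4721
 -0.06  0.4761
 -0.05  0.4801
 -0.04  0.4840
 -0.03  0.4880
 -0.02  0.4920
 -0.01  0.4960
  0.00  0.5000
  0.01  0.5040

σ√T = 0.12·√2 = 0.1697
d₁ = [ln(292/296) + (0.016 + 0.12²/2)·2] / 0.1697 = [-0.0136 + 0.0464] / 0.1697 = 0.1932 ≈ 0.19
d₂ = d₁ − σ√T = 0.1932 − 0.1697 = 0.0235 ≈ 0.02
exp(−rT) = exp(−0.016·2) = 0.9685
N(−d₂) = N(-0.02) = 0.4920;  N(−d₁) = N(-0.19) = 0.4247
P = 296·0.9685·0.4920 − 292·0.4247 = 141.0446 − 124.0124 = 17.0322

17.03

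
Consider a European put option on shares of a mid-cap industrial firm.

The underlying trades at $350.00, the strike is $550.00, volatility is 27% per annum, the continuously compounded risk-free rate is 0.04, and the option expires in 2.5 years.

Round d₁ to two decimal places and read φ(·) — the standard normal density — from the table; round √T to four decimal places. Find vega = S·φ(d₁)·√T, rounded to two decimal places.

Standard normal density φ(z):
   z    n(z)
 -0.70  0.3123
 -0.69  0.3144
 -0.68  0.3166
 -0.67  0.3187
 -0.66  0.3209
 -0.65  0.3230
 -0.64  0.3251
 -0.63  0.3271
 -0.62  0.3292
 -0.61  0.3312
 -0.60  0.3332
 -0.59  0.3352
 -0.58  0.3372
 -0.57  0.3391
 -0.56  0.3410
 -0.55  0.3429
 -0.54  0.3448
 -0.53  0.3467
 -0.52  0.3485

183.28

σ√T = 0.27 × 1.5811 = 0.4269
ln(S/K) + (r + σ²/2)T = ln(350/550) + (0.04 + 0.27²/2)·2.5 = -0.4520 + 0.1911 = -0.2609
d₁ = -0.2609 / 0.4269 = -0.6110 which rounds to -0.61
√T = √2.5 = 1.5811
φ(d₁) = φ(-0.61) = 0.3312
vega = S·φ(d₁)·√T = 350·0.3312·1.5811 = 183.2811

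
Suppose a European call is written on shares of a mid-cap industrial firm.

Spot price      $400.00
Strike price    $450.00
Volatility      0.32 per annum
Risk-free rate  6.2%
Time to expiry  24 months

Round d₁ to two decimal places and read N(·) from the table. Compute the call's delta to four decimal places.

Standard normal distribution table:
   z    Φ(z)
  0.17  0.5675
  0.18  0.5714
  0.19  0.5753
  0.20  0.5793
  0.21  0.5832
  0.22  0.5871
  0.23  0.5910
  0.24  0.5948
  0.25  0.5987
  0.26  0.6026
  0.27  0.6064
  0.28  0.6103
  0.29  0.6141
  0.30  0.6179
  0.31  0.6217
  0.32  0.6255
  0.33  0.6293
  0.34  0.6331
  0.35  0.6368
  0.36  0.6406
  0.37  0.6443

T = 2;  σ√T = 0.4525
d₁ = [ln(400/450) + (0.062 + 0.32²/2)·2] / 0.4525 = [-0.1178 + 0.2264] / 0.4525 = 0.2400 ⇒ 0.24
N(d₁) = N(0.24) = 0.5948
Δ_call = N(d₁) = 0.5948

0.5948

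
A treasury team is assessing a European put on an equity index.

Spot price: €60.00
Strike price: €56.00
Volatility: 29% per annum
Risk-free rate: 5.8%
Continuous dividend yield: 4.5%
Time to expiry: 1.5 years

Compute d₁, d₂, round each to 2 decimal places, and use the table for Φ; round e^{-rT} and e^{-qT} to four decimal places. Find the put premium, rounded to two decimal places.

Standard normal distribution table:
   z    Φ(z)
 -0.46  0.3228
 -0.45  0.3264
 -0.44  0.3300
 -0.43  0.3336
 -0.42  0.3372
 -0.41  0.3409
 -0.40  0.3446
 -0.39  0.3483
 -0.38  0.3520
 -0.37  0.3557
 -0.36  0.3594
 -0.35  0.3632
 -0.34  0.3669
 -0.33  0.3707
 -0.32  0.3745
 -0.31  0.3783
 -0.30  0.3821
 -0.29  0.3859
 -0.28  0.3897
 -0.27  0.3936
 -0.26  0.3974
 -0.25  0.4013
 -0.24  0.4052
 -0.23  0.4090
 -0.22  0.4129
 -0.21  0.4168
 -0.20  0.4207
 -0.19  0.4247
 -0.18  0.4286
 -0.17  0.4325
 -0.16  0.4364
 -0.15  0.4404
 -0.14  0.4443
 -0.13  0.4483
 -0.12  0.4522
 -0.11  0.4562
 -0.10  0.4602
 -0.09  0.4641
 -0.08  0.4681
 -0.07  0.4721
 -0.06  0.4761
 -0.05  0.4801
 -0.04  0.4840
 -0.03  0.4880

T = 1.5;  σ√T = 0.3552
ln(S/K) + (r − q + σ²/2)T = ln(60/56) + (0.058 − 0.045 + 0.29²/2)·1.5 = 0.0690 + 0.0826 = 0.1516
d₁ = 0.1516 / 0.3552 = 0.4267 ⇒ 0.43
d₂ = d₁ − σ√T = 0.4267 − 0.3552 = 0.0716 ⇒ 0.07
exp(−qT) = exp(−0.045·1.5) = 0.9347;  exp(−rT) = exp(−0.058·1.5) = 0.9167
N(−d₂) = N(-0.07) = 0.4721;  N(−d₁) = N(-0.43) = 0.3336
P = 56·0.9167·0.4721 − 60·0.9347·0.3336 = 24.2353 − 18.7090 = 5.5264

€5.53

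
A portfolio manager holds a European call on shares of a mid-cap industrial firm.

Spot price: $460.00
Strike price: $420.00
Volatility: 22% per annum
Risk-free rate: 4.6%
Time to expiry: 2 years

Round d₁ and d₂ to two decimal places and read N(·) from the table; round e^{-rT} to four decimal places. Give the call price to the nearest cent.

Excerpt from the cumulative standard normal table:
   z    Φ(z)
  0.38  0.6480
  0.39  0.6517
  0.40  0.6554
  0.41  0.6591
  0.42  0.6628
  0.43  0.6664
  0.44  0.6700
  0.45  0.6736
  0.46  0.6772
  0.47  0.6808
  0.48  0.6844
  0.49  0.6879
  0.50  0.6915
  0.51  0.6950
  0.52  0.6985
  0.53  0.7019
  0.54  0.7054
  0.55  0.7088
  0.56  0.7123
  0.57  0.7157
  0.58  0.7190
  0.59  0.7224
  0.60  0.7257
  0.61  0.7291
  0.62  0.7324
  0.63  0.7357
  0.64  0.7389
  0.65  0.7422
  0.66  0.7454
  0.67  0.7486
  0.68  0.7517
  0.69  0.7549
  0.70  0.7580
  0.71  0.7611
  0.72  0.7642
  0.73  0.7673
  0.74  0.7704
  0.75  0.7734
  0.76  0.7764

$99.10

σ√T = 0.22·√2 = 0.3111
d₁ = [ln(460/420) + (0.046 + ½·0.22²)·2] / (σ√T) = (0.0910 + 0.1404) / 0.3111 = 0.7437 ≈ 0.74
d₂ = 0.7437 − 0.3111 = 0.4325 ≈ 0.43
exp(−rT) = exp(−0.046·2) = 0.9121
N(d₁) = N(0.74) = 0.7704;  N(d₂) = N(0.43) = 0.6664
C = 460·0.7704 − 420·0.9121·0.6664 = 354.3840 − 255.2858 = 99.0982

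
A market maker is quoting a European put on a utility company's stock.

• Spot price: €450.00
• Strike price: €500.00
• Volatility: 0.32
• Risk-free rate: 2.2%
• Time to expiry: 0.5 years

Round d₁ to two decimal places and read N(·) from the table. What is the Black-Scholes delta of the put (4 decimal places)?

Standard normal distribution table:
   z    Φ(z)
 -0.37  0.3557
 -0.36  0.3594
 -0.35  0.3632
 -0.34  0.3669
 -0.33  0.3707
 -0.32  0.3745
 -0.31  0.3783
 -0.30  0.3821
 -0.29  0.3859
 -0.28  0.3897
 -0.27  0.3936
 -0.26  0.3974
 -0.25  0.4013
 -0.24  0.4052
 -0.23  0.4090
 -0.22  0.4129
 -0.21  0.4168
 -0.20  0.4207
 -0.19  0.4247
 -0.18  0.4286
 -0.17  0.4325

T = 0.5;  σ√T = 0.2263
d₁ = [ln(450/500) + (0.022 + ½·0.32²)·0.5] / (σ√T) = (-0.1054 + 0.0366) / 0.2263 = -0.3039 which rounds to -0.30
N(d₁) = N(-0.30) = 0.3821
Δ_put = N(d₁) − 1 = 0.3821 − 1 = -0.6179

-0.6179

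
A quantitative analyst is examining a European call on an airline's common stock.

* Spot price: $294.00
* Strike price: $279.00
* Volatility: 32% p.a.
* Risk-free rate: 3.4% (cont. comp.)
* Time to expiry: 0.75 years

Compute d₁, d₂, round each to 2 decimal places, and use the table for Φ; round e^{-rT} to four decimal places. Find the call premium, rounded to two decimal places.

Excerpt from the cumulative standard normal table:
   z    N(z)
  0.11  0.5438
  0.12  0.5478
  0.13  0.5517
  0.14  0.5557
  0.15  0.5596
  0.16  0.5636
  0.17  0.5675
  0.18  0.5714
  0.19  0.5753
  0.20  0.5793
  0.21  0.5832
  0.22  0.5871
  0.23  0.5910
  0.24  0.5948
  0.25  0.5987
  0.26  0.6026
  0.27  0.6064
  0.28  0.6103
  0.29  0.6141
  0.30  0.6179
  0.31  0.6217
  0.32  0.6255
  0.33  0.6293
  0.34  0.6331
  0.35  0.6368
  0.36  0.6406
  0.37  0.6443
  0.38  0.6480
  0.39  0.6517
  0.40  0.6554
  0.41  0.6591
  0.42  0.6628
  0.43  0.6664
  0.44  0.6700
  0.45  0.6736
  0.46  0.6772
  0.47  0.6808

σ√T = 0.32 × 0.8660 = 0.2771
d₁ = [ln(294/279) + (0.034 + ½·0.32²)·0.75] / (σ√T) = (0.0524 + 0.0639) / 0.2771 = 0.4195 → 0.42
d₂ = 0.4195 − 0.2771 = 0.1424 → 0.14
exp(−rT) = exp(−0.034·0.75) = 0.9748
N(d₁) = N(0.42) = 0.6628;  N(d₂) = N(0.14) = 0.5557
C = 294·0.6628 − 279·0.9748·0.5557 = 194.8632 − 151.1333 = 43.7299

$43.73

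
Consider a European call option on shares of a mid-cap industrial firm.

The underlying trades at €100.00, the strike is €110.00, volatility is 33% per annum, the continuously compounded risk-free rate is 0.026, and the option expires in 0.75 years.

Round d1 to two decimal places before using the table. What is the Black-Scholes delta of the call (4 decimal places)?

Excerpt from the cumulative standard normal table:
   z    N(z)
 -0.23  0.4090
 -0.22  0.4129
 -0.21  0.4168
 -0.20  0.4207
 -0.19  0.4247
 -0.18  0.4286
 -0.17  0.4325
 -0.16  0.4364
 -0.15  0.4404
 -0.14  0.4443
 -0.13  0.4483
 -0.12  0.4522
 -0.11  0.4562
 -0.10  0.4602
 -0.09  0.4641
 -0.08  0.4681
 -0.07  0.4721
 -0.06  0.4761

σ√T = 0.33 × 0.8660 = 0.2858
ln(S/K) + (r + σ²/2)T = ln(100/110) + (0.026 + 0.33²/2)·0.75 = -0.0953 + 0.0603 = -0.0350
d₁ = -0.0350 / 0.2858 = -0.1224 ⇒ -0.12
N(d₁) = N(-0.12) = 0.4522
Δ_call = N(d₁) = 0.4522

0.4522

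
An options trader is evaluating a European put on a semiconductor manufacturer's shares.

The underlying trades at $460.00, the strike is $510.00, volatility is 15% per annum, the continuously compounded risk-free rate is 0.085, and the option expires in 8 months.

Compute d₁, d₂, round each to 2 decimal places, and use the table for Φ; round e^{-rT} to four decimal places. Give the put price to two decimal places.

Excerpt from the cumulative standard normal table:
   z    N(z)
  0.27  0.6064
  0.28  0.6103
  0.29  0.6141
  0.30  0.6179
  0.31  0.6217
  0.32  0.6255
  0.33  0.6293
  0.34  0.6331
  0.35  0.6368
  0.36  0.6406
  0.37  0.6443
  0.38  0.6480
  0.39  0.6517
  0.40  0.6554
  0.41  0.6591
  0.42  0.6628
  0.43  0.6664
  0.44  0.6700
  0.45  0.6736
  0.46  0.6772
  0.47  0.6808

σ√T = 0.15·√0.6667 = 0.1225
ln(S/K) + (r + σ²/2)T = ln(460/510) + (0.085 + 0.15²/2)·0.6667 = -0.1032 + 0.0642 = -0.0390
d₁ = -0.0390 / 0.1225 = -0.3186 ≈ -0.32
d₂ = d₁ − σ√T = -0.3186 − 0.1225 = -0.4411 ≈ -0.44
exp(−rT) = exp(−0.085·0.6667) = 0.9449
N(−d₂) = N(0.44) = 0.6700;  N(−d₁) = N(0.32) = 0.6255
P = 510·0.9449·0.6700 − 460·0.6255 = 322.8723 − 287.7300 = 35.1423

$35.14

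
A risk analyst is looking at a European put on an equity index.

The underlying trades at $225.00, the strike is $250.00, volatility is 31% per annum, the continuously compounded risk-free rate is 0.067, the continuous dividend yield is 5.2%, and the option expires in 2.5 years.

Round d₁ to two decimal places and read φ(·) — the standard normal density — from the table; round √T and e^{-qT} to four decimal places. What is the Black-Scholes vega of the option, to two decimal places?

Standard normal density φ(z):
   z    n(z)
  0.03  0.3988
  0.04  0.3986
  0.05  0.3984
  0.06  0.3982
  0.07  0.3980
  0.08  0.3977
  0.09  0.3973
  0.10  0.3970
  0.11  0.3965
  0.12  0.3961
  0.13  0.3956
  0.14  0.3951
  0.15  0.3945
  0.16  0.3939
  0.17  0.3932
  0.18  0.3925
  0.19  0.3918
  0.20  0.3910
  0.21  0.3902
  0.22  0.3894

σ√T = 0.31·√2.5 = 0.4902
d₁ = [ln(225/250) + (0.067 − 0.052 + 0.31²/2)·2.5] / 0.4902 = [-0.1054 + 0.1576] / 0.4902 = 0.1066 ⇒ 0.11
√T = √2.5 = 1.5811
φ(d₁) = φ(0.11) = 0.3965
e^(−qT) = e^(−0.052·2.5) = 0.8781
vega = S·e^(−qT)·φ(d₁)·√T = 225·0.8781·0.3965·1.5811 = 123.8594
(Vega is the same for a European call and put with the same parameters.)

123.86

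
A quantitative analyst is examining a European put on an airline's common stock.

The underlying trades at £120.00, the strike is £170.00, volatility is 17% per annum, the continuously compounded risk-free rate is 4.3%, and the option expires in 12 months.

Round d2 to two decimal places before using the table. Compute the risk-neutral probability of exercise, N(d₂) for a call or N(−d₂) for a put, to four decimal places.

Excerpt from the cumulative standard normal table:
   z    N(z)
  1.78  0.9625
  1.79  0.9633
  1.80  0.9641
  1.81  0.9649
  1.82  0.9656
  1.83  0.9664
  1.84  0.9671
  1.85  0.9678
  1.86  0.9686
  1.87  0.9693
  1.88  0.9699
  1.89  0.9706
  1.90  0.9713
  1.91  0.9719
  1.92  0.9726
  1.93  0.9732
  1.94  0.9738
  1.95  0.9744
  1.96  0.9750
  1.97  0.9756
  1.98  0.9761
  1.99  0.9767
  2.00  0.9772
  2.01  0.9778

σ√T = 0.17 × 1.0000 = 0.1700
ln(S/K) + (r + σ²/2)T = ln(120/170) + (0.043 + 0.17²/2)·1 = -0.3483 + 0.0575 = -0.2909
d₁ = -0.2909 / 0.1700 = -1.7109 ≈ -1.71
d₂ = d₁ − σ√T = -1.7109 − 0.1700 = -1.8809 ≈ -1.88
Pr(exercise) under Q = N(−d₂) = N(1.88) = 0.9699

0.9699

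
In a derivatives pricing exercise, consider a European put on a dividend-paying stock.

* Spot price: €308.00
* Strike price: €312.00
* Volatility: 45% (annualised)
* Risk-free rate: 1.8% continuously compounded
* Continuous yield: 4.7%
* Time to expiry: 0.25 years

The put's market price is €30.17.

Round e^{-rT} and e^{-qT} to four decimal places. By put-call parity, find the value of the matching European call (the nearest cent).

€23.97

exp(−qT) = exp(−0.047·0.25) = 0.9883;  exp(−rT) = exp(−0.018·0.25) = 0.9955
Put-call parity: C − P = S·e^(−qT) − K·e^(−rT) = 308·0.9883 − 312·0.9955 = 304.3964 − 310.5960 = -6.1996
C = P + (C − P) = 30.17 + (-6.1996) = 23.9704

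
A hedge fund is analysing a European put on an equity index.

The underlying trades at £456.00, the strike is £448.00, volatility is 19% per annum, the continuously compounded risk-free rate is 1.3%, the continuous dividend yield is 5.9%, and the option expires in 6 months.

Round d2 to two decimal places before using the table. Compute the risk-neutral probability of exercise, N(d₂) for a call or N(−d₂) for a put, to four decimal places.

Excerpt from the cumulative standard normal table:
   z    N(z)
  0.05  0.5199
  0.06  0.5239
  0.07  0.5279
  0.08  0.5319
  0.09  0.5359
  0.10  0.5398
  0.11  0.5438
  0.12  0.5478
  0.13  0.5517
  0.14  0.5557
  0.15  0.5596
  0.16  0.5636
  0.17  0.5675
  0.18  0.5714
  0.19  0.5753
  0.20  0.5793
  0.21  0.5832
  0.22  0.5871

T = 0.5;  σ√T = 0.1344
d₁ = [ln(456/448) + (0.013 − 0.059 + ½·0.19²)·0.5] / (σ√T) = (0.0177 − 0.0140) / 0.1344 = 0.0277 ≈ 0.03
d₂ = 0.0277 − 0.1344 = -0.1066 ≈ -0.11
Risk-neutral Pr[S_T < K] = N(−d₂) = N(0.11) = 0.5438

0.5438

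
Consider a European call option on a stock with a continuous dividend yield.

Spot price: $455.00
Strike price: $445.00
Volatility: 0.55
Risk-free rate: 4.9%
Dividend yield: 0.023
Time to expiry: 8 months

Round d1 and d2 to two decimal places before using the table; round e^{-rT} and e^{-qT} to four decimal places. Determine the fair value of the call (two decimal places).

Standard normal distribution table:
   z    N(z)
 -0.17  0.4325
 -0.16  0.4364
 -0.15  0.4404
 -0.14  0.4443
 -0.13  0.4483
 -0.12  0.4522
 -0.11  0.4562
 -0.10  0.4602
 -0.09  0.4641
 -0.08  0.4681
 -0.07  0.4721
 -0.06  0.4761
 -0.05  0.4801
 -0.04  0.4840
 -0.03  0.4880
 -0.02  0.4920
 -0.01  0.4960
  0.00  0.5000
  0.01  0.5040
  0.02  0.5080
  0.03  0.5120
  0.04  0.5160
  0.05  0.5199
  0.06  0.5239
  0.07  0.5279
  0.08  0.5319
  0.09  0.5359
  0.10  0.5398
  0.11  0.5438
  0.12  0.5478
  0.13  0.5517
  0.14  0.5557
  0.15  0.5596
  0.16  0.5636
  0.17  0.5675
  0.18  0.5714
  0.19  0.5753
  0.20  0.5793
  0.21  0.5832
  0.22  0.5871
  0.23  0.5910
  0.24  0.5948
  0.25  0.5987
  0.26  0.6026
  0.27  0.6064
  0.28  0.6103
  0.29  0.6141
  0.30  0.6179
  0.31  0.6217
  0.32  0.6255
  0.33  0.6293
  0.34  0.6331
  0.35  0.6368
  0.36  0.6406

$87.21

T = 0.6667;  σ√T = 0.4491
d₁ = [ln(455/445) + (0.049 − 0.023 + 0.55²/2)·0.6667] / 0.4491 = [0.0222 + 0.1182] / 0.4491 = 0.3126 → 0.31
d₂ = d₁ − σ√T = 0.3126 − 0.4491 = -0.1365 → -0.14
exp(−qT) = exp(−0.023·0.6667) = 0.9848;  exp(−rT) = exp(−0.049·0.6667) = 0.9679
N(d₁) = N(0.31) = 0.6217;  N(d₂) = N(-0.14) = 0.4443
C = 455·0.9848·0.6217 − 445·0.9679·0.4443 = 278.5738 − 191.3669 = 87.2069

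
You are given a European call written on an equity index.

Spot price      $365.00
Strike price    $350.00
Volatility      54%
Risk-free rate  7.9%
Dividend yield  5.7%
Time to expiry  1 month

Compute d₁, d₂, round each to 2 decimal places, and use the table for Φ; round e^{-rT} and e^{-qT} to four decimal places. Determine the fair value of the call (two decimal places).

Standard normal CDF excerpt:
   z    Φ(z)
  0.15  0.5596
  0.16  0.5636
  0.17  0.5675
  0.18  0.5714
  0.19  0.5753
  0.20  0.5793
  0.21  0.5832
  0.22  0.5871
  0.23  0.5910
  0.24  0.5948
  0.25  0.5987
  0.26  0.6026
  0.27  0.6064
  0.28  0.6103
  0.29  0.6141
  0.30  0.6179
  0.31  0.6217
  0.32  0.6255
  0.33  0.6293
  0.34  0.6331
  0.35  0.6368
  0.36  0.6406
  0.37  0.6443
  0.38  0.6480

$31.30

σ√T = 0.54·√0.08333 = 0.1559
d₁ = [ln(365/350) + (0.079 − 0.057 + 0.54²/2)·0.08333] / 0.1559 = [0.0420 + 0.0140] / 0.1559 = 0.3589 ≈ 0.36
d₂ = d₁ − σ√T = 0.3589 − 0.1559 = 0.2030 ≈ 0.20
e^(−qT) = e^(−0.057·0.08333) = 0.9953;  e^(−rT) = e^(−0.079·0.08333) = 0.9934
C = 365·0.9953·N(0.36) − 350·0.9934·N(0.20) = 365·0.9953·0.6406 − 350·0.9934·0.5793 = 232.7201 − 201.4168 = 31.3032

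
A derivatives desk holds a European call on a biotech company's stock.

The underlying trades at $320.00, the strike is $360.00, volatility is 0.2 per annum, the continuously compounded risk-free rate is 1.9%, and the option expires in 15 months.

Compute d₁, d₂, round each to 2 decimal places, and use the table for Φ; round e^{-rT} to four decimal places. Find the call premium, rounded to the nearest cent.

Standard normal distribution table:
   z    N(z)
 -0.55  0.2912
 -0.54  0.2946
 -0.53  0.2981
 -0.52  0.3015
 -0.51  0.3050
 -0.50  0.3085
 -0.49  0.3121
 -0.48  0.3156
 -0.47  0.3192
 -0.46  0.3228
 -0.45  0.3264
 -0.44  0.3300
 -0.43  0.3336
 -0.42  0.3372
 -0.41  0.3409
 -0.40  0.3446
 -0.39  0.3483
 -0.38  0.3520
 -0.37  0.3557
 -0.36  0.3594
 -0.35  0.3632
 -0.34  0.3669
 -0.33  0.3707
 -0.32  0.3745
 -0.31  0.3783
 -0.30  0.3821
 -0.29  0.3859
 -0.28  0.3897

$16.26

T = 1.25;  σ√T = 0.2236
ln(S/K) + (r + σ²/2)T = ln(320/360) + (0.019 + 0.2²/2)·1.25 = -0.1178 + 0.0488 = -0.0690
d₁ = -0.0690 / 0.2236 = -0.3087 → -0.31
d₂ = d₁ − σ√T = -0.3087 − 0.2236 = -0.5323 → -0.53
e^(−rT) = e^(−0.019·1.25) = 0.9765
N(d₁) = N(-0.31) = 0.3783;  N(d₂) = N(-0.53) = 0.2981
C = 320·0.3783 − 360·0.9765·0.2981 = 121.0560 − 104.7941 = 16.2619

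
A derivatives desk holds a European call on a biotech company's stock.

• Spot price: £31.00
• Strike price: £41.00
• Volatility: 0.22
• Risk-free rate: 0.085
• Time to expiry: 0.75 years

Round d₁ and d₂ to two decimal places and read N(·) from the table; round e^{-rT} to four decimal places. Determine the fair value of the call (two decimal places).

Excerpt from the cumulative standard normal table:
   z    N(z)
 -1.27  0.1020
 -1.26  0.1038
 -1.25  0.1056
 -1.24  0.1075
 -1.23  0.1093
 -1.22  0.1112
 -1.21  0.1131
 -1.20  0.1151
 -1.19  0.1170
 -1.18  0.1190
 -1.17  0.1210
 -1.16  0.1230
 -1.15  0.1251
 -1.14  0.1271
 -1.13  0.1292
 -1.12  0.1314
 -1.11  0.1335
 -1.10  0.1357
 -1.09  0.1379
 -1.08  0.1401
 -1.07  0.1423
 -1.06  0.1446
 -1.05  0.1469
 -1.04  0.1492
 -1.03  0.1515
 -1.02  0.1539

σ√T = 0.22·√0.75 = 0.1905
ln(S/K) + (r + σ²/2)T = ln(31/41) + (0.085 + 0.22²/2)·0.75 = -0.2796 + 0.0819 = -0.1977
d₁ = -0.1977 / 0.1905 = -1.0376 ⇒ -1.04
d₂ = d₁ − σ√T = -1.0376 − 0.1905 = -1.2281 ⇒ -1.23
e^(−rT) = e^(−0.085·0.75) = 0.9382
C = 31·N(-1.04) − 41·0.9382·N(-1.23) = 31·0.1492 − 41·0.9382·0.1093 = 4.6252 − 4.2044 = 0.4208

£0.42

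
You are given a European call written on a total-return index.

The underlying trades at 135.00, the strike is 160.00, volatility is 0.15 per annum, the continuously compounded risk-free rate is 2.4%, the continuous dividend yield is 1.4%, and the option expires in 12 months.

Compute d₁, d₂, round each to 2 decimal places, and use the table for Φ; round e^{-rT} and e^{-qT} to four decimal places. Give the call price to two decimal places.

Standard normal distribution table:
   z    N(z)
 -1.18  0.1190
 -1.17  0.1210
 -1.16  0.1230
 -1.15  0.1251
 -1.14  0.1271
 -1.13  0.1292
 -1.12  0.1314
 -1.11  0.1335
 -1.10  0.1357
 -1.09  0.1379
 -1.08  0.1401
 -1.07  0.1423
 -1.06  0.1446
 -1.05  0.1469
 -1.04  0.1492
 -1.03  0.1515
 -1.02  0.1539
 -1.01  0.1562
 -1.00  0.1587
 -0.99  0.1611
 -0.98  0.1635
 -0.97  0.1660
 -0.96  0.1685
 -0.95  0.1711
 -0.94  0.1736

T = 1;  σ√T = 0.1500
ln(S/K) + (r − q + σ²/2)T = ln(135/160) + (0.024 − 0.014 + 0.15²/2)·1 = -0.1699 + 0.0212 = -0.1486
d₁ = -0.1486 / 0.1500 = -0.9910 ≈ -0.99
d₂ = d₁ − σ√T = -0.9910 − 0.1500 = -1.1410 ≈ -1.14
exp(−qT) = exp(−0.014·1) = 0.9861;  exp(−rT) = exp(−0.024·1) = 0.9763
C = 135·0.9861·N(-0.99) − 160·0.9763·N(-1.14) = 135·0.9861·0.1611 − 160·0.9763·0.1271 = 21.4462 − 19.8540 = 1.5922

1.59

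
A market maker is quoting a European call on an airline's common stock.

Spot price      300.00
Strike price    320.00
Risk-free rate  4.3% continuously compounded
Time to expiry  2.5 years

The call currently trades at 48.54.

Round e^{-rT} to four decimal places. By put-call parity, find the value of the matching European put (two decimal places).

e^(−rT) = e^(−0.043·2.5) = 0.8981
Put-call parity: C − P = S − K·e^(−rT) = 300 − 320·0.8981 = 300 − 287.3920 = 12.6080
P = C − (C − P) = 48.54 − (12.6080) = 35.9320

35.93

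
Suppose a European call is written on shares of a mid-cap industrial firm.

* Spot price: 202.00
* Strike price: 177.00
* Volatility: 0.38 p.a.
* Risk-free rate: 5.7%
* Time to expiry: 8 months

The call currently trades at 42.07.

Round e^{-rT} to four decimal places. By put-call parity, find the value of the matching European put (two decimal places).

exp(−rT) = exp(−0.057·0.6667) = 0.9627
Put-call parity: C − P = S − K·e^(−rT) = 202 − 177·0.9627 = 202 − 170.3979 = 31.6021
P = C − (C − P) = 42.07 − (31.6021) = 10.4679

10.47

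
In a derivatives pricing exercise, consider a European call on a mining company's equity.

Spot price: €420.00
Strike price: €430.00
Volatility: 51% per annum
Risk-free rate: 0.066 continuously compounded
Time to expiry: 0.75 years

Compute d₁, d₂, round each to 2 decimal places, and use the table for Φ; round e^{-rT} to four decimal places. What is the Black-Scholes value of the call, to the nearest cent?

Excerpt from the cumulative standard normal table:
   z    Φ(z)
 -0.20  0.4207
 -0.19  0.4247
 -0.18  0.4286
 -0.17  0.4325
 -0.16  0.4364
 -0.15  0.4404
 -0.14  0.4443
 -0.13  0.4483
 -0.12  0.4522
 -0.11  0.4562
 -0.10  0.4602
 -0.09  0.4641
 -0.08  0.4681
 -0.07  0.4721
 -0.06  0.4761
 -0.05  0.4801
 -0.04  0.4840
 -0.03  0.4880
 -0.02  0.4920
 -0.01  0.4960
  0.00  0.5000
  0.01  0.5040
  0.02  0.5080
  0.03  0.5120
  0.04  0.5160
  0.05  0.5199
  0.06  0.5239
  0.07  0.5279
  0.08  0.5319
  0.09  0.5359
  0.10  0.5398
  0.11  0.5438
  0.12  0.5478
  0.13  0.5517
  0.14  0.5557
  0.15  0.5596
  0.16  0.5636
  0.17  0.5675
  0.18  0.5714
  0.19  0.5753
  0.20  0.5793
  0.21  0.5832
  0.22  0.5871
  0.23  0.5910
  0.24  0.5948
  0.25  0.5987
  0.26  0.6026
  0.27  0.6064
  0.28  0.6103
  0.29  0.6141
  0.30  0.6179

σ√T = 0.51·√0.75 = 0.4417
d₁ = [ln(420/430) + (0.066 + 0.51²/2)·0.75] / 0.4417 = [-0.0235 + 0.1470] / 0.4417 = 0.2796 ⇒ 0.28
d₂ = d₁ − σ√T = 0.2796 − 0.4417 = -0.1620 ⇒ -0.16
e^(−rT) = e^(−0.066·0.75) = 0.9517
C = 420·N(0.28) − 430·0.9517·N(-0.16) = 420·0.6103 − 430·0.9517·0.4364 = 256.3260 − 178.5884 = 77.7376

€77.74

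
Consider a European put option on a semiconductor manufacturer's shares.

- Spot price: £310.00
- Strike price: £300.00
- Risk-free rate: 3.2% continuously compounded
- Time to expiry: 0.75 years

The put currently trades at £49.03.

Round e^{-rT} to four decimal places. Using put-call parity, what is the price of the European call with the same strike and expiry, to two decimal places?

£66.14

e^(−rT) = e^(−0.032·0.75) = 0.9763
Put-call parity: C − P = S − K·e^(−rT) = 310 − 300·0.9763 = 310 − 292.8900 = 17.1100
C = P + (C − P) = 49.03 + (17.1100) = 66.1400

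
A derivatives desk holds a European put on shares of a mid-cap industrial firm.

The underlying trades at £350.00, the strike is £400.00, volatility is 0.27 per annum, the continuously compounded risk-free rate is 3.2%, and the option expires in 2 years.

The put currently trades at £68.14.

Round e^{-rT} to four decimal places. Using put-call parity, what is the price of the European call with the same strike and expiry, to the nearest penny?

e^(−rT) = e^(−0.032·2) = 0.9380
Put-call parity: C − P = S − K·e^(−rT) = 350 − 400·0.9380 = 350 − 375.2000 = -25.2000
C = P + (C − P) = 68.14 + (-25.2000) = 42.9400

£42.94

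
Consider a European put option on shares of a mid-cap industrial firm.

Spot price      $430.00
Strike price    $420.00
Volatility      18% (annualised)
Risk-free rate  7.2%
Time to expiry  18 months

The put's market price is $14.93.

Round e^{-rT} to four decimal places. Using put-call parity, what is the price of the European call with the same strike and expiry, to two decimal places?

$67.94

e^(−rT) = e^(−0.072·1.5) = 0.8976
Put-call parity: C − P = S − K·e^(−rT) = 430 − 420·0.8976 = 430 − 376.9920 = 53.0080
C = P + (C − P) = 14.93 + (53.0080) = 67.9380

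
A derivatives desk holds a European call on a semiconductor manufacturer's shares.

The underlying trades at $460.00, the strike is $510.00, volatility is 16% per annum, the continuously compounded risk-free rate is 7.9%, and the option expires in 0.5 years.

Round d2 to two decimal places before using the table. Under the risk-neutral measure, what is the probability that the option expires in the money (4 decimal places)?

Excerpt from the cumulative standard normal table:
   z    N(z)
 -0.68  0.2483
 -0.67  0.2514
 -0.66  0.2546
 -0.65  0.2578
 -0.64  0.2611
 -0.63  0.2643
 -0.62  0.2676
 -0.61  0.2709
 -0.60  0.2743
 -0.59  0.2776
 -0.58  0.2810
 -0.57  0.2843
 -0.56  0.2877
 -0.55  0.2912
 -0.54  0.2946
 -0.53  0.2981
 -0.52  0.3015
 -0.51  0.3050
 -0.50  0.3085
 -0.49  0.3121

0.2676

σ√T = 0.16·√0.5 = 0.1131
d₁ = [ln(460/510) + (0.079 + 0.16²/2)·0.5] / 0.1131 = [-0.1032 + 0.0459] / 0.1131 = -0.5063 ⇒ -0.51
d₂ = d₁ − σ√T = -0.5063 − 0.1131 = -0.6195 ⇒ -0.62
Risk-neutral Pr[S_T > K] = N(d₂) = N(-0.62) = 0.2676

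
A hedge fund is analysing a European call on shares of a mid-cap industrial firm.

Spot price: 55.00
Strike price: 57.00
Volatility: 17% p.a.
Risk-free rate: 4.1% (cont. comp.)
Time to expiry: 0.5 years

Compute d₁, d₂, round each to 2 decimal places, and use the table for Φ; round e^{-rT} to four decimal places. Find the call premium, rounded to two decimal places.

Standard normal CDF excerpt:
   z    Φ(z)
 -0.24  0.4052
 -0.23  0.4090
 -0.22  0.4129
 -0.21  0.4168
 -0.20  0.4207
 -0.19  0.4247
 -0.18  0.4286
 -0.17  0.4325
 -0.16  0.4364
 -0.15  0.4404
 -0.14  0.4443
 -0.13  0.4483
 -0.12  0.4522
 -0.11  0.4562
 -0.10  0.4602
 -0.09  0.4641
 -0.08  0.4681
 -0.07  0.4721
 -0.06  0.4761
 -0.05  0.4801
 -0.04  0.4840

2.25

σ√T = 0.17 × 0.7071 = 0.1202
d₁ = [ln(55/57) + (0.041 + 0.17²/2)·0.5] / 0.1202 = [-0.0357 + 0.0277] / 0.1202 = -0.0665 ≈ -0.07
d₂ = d₁ − σ√T = -0.0665 − 0.1202 = -0.1867 ≈ -0.19
exp(−rT) = exp(−0.041·0.5) = 0.9797
N(d₁) = N(-0.07) = 0.4721;  N(d₂) = N(-0.19) = 0.4247
C = 55·0.4721 − 57·0.9797·0.4247 = 25.9655 − 23.7165 = 2.2490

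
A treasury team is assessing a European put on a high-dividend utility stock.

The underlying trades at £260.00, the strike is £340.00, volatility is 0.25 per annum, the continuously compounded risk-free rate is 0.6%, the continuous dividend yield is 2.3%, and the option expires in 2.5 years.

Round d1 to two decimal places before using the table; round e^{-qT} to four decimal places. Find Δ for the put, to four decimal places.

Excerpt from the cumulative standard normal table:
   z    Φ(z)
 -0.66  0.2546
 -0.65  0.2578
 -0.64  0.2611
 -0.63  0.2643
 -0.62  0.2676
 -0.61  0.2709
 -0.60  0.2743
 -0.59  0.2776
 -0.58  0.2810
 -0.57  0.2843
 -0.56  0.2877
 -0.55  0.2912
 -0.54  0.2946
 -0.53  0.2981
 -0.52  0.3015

σ√T = 0.25·√2.5 = 0.3953
d₁ = [ln(260/340) + (0.006 − 0.023 + ½·0.25²)·2.5] / (σ√T) = (-0.2683 + 0.0356) / 0.3953 = -0.5885 ≈ -0.59
N(d₁) = N(-0.59) = 0.2776
Δ_put = e^(−qT)·(N(d₁) − 1) = 0.9441·(0.2776 − 1) = -0.6820

-0.6820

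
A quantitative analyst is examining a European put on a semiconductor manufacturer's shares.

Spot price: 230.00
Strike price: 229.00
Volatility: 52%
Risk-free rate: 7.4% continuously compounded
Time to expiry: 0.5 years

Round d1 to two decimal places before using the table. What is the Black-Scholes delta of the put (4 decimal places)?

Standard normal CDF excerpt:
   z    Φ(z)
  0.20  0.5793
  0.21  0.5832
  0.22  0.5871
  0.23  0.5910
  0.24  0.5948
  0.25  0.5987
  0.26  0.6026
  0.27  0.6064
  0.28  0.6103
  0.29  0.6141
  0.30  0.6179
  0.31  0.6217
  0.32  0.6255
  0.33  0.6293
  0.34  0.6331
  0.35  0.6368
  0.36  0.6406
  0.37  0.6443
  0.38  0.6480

σ√T = 0.52 × 0.7071 = 0.3677
ln(S/K) + (r + σ²/2)T = ln(230/229) + (0.074 + 0.52²/2)·0.5 = 0.0044 + 0.1046 = 0.1090
d₁ = 0.1090 / 0.3677 = 0.2963 which rounds to 0.30
N(d₁) = N(0.30) = 0.6179
Δ_put = N(d₁) − 1 = 0.6179 − 1 = -0.3821

-0.3821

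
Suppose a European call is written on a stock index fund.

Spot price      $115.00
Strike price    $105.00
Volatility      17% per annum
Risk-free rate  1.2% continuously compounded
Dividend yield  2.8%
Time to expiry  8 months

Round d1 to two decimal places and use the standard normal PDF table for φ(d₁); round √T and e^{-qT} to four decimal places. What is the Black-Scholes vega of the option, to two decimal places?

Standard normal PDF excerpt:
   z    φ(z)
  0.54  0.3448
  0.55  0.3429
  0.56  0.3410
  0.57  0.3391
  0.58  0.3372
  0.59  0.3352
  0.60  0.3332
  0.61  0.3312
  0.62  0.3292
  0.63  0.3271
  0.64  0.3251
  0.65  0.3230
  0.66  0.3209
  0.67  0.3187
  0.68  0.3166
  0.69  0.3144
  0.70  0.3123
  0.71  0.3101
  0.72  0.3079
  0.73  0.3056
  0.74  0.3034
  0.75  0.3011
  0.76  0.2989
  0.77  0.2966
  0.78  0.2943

T = 0.6667;  σ√T = 0.1388
d₁ = [ln(115/105) + (0.012 − 0.028 + ½·0.17²)·0.6667] / (σ√T) = (0.0910 − 0.0010) / 0.1388 = 0.6480 ⇒ 0.65
√T = √0.6667 = 0.8165
φ(d₁) = φ(0.65) = 0.3230
e^(−qT) = e^(−0.028·0.6667) = 0.9815
vega = S·e^(−qT)·φ(d₁)·√T = 115·0.9815·0.3230·0.8165 = 29.7678

29.77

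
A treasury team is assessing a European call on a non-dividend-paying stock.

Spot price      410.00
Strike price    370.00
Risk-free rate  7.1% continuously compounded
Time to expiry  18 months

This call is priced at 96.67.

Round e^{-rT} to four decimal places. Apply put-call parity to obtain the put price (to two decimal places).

19.30

e^(−rT) = e^(−0.071·1.5) = 0.8990
Put-call parity: C − P = S − K·e^(−rT) = 410 − 370·0.8990 = 410 − 332.6300 = 77.3700
P = C − (C − P) = 96.67 − (77.3700) = 19.3000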